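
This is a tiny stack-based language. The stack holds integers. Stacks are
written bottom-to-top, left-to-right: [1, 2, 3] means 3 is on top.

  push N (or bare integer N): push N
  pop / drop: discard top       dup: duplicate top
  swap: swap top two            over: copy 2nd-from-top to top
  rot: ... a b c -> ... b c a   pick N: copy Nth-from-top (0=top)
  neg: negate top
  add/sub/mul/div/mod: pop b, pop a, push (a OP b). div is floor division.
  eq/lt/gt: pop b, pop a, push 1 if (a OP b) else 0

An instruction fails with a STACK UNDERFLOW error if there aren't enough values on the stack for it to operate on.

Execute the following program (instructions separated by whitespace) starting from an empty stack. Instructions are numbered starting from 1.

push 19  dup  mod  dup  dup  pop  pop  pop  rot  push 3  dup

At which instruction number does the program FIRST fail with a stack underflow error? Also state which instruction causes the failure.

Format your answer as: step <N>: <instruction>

Answer: step 9: rot

Derivation:
Step 1 ('push 19'): stack = [19], depth = 1
Step 2 ('dup'): stack = [19, 19], depth = 2
Step 3 ('mod'): stack = [0], depth = 1
Step 4 ('dup'): stack = [0, 0], depth = 2
Step 5 ('dup'): stack = [0, 0, 0], depth = 3
Step 6 ('pop'): stack = [0, 0], depth = 2
Step 7 ('pop'): stack = [0], depth = 1
Step 8 ('pop'): stack = [], depth = 0
Step 9 ('rot'): needs 3 value(s) but depth is 0 — STACK UNDERFLOW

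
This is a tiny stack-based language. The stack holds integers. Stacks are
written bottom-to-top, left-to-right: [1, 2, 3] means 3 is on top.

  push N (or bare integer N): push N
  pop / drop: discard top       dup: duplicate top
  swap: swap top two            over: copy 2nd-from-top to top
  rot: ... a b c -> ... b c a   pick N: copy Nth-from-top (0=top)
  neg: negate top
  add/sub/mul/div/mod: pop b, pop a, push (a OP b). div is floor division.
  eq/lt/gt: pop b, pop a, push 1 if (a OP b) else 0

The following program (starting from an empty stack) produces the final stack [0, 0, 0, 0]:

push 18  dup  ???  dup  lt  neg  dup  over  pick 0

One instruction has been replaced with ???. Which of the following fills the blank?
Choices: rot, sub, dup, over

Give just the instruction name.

Answer: sub

Derivation:
Stack before ???: [18, 18]
Stack after ???:  [0]
Checking each choice:
  rot: stack underflow (need 3, have 2)
  sub: MATCH
  dup: produces [18, 18, 0, 0, 0, 0]
  over: produces [18, 18, 0, 0, 0, 0]


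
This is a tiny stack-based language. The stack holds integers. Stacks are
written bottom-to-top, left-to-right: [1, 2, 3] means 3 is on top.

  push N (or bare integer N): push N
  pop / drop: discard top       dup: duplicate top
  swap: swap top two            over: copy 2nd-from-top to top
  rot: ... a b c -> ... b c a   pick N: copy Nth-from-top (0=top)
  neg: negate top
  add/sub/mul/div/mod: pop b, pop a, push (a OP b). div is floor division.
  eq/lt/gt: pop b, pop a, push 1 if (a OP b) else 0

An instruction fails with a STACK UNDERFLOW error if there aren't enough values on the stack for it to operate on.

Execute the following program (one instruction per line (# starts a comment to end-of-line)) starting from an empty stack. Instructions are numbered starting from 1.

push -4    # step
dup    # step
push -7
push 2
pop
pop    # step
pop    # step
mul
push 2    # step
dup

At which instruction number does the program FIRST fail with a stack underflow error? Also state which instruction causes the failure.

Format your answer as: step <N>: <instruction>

Step 1 ('push -4'): stack = [-4], depth = 1
Step 2 ('dup'): stack = [-4, -4], depth = 2
Step 3 ('push -7'): stack = [-4, -4, -7], depth = 3
Step 4 ('push 2'): stack = [-4, -4, -7, 2], depth = 4
Step 5 ('pop'): stack = [-4, -4, -7], depth = 3
Step 6 ('pop'): stack = [-4, -4], depth = 2
Step 7 ('pop'): stack = [-4], depth = 1
Step 8 ('mul'): needs 2 value(s) but depth is 1 — STACK UNDERFLOW

Answer: step 8: mul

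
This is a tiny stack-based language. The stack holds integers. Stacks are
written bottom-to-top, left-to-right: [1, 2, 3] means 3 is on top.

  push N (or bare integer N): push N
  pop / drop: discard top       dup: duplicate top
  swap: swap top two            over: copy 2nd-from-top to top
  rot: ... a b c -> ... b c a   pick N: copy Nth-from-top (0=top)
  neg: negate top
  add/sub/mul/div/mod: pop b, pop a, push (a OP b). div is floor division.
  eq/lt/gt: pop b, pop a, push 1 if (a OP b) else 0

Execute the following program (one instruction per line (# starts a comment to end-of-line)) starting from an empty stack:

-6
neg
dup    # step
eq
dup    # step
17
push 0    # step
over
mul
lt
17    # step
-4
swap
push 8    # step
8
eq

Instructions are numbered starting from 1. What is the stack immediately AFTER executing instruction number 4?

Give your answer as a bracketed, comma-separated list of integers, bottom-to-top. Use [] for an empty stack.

Answer: [1]

Derivation:
Step 1 ('-6'): [-6]
Step 2 ('neg'): [6]
Step 3 ('dup'): [6, 6]
Step 4 ('eq'): [1]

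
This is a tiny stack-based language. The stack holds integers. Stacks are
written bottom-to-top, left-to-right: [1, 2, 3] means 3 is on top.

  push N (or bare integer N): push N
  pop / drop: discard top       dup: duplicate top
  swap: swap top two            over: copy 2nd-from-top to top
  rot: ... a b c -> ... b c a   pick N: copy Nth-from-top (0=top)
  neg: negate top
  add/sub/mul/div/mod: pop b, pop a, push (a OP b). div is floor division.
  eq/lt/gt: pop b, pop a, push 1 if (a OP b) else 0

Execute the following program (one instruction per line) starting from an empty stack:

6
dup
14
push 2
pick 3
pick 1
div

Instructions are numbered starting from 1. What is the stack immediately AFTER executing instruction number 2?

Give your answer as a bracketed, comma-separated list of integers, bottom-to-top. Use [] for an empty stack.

Answer: [6, 6]

Derivation:
Step 1 ('6'): [6]
Step 2 ('dup'): [6, 6]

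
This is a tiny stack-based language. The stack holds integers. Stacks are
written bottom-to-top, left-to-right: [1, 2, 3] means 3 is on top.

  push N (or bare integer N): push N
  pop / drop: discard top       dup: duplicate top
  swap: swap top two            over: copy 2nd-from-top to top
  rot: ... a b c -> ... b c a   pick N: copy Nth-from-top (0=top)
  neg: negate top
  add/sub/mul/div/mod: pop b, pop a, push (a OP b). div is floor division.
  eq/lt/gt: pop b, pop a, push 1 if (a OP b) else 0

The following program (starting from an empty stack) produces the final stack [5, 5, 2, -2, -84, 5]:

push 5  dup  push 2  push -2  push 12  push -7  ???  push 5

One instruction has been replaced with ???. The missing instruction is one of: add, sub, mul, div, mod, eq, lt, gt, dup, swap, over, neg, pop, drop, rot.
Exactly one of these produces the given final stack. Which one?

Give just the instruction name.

Stack before ???: [5, 5, 2, -2, 12, -7]
Stack after ???:  [5, 5, 2, -2, -84]
The instruction that transforms [5, 5, 2, -2, 12, -7] -> [5, 5, 2, -2, -84] is: mul

Answer: mul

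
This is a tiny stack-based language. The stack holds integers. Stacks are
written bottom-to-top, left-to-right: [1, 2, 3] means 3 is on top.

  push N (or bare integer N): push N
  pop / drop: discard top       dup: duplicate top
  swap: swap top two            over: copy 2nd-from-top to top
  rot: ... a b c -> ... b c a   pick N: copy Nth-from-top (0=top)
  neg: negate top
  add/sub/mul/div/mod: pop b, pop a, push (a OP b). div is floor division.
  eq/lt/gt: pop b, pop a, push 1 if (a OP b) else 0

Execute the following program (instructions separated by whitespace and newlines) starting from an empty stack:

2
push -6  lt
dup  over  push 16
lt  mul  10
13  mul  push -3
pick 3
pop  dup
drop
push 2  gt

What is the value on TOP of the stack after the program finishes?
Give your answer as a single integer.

Answer: 0

Derivation:
After 'push 2': [2]
After 'push -6': [2, -6]
After 'lt': [0]
After 'dup': [0, 0]
After 'over': [0, 0, 0]
After 'push 16': [0, 0, 0, 16]
After 'lt': [0, 0, 1]
After 'mul': [0, 0]
After 'push 10': [0, 0, 10]
After 'push 13': [0, 0, 10, 13]
After 'mul': [0, 0, 130]
After 'push -3': [0, 0, 130, -3]
After 'pick 3': [0, 0, 130, -3, 0]
After 'pop': [0, 0, 130, -3]
After 'dup': [0, 0, 130, -3, -3]
After 'drop': [0, 0, 130, -3]
After 'push 2': [0, 0, 130, -3, 2]
After 'gt': [0, 0, 130, 0]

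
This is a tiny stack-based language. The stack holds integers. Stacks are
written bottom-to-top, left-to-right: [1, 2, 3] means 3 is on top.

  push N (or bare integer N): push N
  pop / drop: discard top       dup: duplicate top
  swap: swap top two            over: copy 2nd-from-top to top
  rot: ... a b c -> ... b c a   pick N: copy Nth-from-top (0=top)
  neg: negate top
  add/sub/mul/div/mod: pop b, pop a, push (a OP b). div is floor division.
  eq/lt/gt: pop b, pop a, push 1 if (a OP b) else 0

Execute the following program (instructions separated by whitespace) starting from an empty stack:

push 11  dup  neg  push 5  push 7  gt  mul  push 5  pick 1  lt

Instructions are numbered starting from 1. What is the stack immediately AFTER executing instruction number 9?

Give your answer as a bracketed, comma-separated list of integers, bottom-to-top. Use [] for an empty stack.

Answer: [11, 0, 5, 0]

Derivation:
Step 1 ('push 11'): [11]
Step 2 ('dup'): [11, 11]
Step 3 ('neg'): [11, -11]
Step 4 ('push 5'): [11, -11, 5]
Step 5 ('push 7'): [11, -11, 5, 7]
Step 6 ('gt'): [11, -11, 0]
Step 7 ('mul'): [11, 0]
Step 8 ('push 5'): [11, 0, 5]
Step 9 ('pick 1'): [11, 0, 5, 0]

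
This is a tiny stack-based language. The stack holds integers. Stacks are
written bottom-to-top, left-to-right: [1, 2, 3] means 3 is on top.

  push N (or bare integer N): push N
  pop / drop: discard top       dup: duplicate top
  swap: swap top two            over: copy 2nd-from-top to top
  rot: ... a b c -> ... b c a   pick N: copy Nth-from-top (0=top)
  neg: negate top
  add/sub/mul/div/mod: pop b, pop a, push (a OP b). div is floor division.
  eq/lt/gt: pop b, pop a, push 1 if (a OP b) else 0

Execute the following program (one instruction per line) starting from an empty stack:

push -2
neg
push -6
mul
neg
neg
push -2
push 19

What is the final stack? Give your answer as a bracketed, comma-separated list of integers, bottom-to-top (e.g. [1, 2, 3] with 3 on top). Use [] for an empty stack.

After 'push -2': [-2]
After 'neg': [2]
After 'push -6': [2, -6]
After 'mul': [-12]
After 'neg': [12]
After 'neg': [-12]
After 'push -2': [-12, -2]
After 'push 19': [-12, -2, 19]

Answer: [-12, -2, 19]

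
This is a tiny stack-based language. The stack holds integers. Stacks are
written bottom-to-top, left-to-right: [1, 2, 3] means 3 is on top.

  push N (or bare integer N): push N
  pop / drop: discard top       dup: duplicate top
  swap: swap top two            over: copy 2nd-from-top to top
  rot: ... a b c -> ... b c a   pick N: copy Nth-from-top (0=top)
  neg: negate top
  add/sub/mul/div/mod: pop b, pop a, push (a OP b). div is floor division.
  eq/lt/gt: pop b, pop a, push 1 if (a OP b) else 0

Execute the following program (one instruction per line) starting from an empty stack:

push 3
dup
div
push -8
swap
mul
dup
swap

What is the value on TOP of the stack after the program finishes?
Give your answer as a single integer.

Answer: -8

Derivation:
After 'push 3': [3]
After 'dup': [3, 3]
After 'div': [1]
After 'push -8': [1, -8]
After 'swap': [-8, 1]
After 'mul': [-8]
After 'dup': [-8, -8]
After 'swap': [-8, -8]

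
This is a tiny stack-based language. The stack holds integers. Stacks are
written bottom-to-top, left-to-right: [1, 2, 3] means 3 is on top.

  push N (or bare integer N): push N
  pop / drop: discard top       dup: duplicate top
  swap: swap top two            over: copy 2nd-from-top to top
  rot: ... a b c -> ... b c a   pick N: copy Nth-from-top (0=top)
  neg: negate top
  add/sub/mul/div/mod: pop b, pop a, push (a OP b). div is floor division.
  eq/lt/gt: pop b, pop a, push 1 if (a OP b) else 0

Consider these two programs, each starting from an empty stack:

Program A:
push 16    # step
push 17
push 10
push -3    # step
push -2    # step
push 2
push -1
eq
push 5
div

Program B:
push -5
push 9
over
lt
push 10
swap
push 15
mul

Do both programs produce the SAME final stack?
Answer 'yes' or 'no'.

Answer: no

Derivation:
Program A trace:
  After 'push 16': [16]
  After 'push 17': [16, 17]
  After 'push 10': [16, 17, 10]
  After 'push -3': [16, 17, 10, -3]
  After 'push -2': [16, 17, 10, -3, -2]
  After 'push 2': [16, 17, 10, -3, -2, 2]
  After 'push -1': [16, 17, 10, -3, -2, 2, -1]
  After 'eq': [16, 17, 10, -3, -2, 0]
  After 'push 5': [16, 17, 10, -3, -2, 0, 5]
  After 'div': [16, 17, 10, -3, -2, 0]
Program A final stack: [16, 17, 10, -3, -2, 0]

Program B trace:
  After 'push -5': [-5]
  After 'push 9': [-5, 9]
  After 'over': [-5, 9, -5]
  After 'lt': [-5, 0]
  After 'push 10': [-5, 0, 10]
  After 'swap': [-5, 10, 0]
  After 'push 15': [-5, 10, 0, 15]
  After 'mul': [-5, 10, 0]
Program B final stack: [-5, 10, 0]
Same: no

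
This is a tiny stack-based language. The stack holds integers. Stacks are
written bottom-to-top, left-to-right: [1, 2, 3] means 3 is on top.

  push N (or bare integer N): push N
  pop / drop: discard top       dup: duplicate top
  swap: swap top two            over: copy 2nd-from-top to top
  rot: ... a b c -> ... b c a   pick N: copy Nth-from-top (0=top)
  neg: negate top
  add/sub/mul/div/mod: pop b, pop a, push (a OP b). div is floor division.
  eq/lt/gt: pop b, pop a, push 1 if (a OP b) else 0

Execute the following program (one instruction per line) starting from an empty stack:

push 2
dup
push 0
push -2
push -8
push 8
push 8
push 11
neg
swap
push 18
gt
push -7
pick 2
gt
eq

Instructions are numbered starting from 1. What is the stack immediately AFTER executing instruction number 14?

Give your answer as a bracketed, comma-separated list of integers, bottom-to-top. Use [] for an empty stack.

Answer: [2, 2, 0, -2, -8, 8, -11, 0, -7, -11]

Derivation:
Step 1 ('push 2'): [2]
Step 2 ('dup'): [2, 2]
Step 3 ('push 0'): [2, 2, 0]
Step 4 ('push -2'): [2, 2, 0, -2]
Step 5 ('push -8'): [2, 2, 0, -2, -8]
Step 6 ('push 8'): [2, 2, 0, -2, -8, 8]
Step 7 ('push 8'): [2, 2, 0, -2, -8, 8, 8]
Step 8 ('push 11'): [2, 2, 0, -2, -8, 8, 8, 11]
Step 9 ('neg'): [2, 2, 0, -2, -8, 8, 8, -11]
Step 10 ('swap'): [2, 2, 0, -2, -8, 8, -11, 8]
Step 11 ('push 18'): [2, 2, 0, -2, -8, 8, -11, 8, 18]
Step 12 ('gt'): [2, 2, 0, -2, -8, 8, -11, 0]
Step 13 ('push -7'): [2, 2, 0, -2, -8, 8, -11, 0, -7]
Step 14 ('pick 2'): [2, 2, 0, -2, -8, 8, -11, 0, -7, -11]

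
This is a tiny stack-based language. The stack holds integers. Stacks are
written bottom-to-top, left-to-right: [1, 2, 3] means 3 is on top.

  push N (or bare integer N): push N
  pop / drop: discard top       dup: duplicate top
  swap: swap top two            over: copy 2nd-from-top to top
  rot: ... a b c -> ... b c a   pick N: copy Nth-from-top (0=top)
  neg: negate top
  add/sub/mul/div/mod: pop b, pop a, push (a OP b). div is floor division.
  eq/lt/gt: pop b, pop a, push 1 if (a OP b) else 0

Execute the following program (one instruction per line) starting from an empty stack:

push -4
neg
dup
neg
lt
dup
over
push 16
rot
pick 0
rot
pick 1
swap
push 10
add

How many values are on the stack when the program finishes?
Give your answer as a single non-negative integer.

Answer: 6

Derivation:
After 'push -4': stack = [-4] (depth 1)
After 'neg': stack = [4] (depth 1)
After 'dup': stack = [4, 4] (depth 2)
After 'neg': stack = [4, -4] (depth 2)
After 'lt': stack = [0] (depth 1)
After 'dup': stack = [0, 0] (depth 2)
After 'over': stack = [0, 0, 0] (depth 3)
After 'push 16': stack = [0, 0, 0, 16] (depth 4)
After 'rot': stack = [0, 0, 16, 0] (depth 4)
After 'pick 0': stack = [0, 0, 16, 0, 0] (depth 5)
After 'rot': stack = [0, 0, 0, 0, 16] (depth 5)
After 'pick 1': stack = [0, 0, 0, 0, 16, 0] (depth 6)
After 'swap': stack = [0, 0, 0, 0, 0, 16] (depth 6)
After 'push 10': stack = [0, 0, 0, 0, 0, 16, 10] (depth 7)
After 'add': stack = [0, 0, 0, 0, 0, 26] (depth 6)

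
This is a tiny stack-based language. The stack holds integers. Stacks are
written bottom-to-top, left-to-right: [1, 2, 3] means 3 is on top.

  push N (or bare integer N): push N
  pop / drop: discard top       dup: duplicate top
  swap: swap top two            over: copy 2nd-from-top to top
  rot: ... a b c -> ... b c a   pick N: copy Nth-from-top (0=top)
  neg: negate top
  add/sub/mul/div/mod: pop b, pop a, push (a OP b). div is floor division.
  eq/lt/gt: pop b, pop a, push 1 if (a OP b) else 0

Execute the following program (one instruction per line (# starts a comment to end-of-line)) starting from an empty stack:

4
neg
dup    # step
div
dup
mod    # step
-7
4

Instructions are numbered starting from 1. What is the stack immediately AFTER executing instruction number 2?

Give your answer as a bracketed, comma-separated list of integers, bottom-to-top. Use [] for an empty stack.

Answer: [-4]

Derivation:
Step 1 ('4'): [4]
Step 2 ('neg'): [-4]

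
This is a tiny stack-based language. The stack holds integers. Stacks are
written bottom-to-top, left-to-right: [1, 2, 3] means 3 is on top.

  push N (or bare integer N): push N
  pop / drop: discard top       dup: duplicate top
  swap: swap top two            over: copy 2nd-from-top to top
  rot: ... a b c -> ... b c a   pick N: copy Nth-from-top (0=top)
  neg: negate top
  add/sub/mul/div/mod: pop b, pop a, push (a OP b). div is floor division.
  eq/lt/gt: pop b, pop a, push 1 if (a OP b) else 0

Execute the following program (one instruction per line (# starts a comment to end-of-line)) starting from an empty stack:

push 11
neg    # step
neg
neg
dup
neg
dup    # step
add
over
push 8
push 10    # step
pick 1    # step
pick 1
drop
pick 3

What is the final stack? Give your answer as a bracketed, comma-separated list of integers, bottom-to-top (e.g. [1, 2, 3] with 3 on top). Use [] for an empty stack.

Answer: [-11, 22, -11, 8, 10, 8, -11]

Derivation:
After 'push 11': [11]
After 'neg': [-11]
After 'neg': [11]
After 'neg': [-11]
After 'dup': [-11, -11]
After 'neg': [-11, 11]
After 'dup': [-11, 11, 11]
After 'add': [-11, 22]
After 'over': [-11, 22, -11]
After 'push 8': [-11, 22, -11, 8]
After 'push 10': [-11, 22, -11, 8, 10]
After 'pick 1': [-11, 22, -11, 8, 10, 8]
After 'pick 1': [-11, 22, -11, 8, 10, 8, 10]
After 'drop': [-11, 22, -11, 8, 10, 8]
After 'pick 3': [-11, 22, -11, 8, 10, 8, -11]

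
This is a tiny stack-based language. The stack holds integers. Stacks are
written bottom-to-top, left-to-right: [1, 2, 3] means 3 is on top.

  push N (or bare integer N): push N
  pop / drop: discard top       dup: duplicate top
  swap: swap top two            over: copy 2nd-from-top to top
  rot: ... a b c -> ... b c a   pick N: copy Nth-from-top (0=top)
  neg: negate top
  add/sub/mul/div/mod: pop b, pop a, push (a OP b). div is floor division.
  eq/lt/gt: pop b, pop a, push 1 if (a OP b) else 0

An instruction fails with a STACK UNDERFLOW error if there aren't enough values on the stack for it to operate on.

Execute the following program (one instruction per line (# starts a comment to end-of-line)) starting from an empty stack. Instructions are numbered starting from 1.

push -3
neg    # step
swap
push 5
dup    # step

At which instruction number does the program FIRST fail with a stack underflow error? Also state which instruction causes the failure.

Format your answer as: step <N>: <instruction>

Step 1 ('push -3'): stack = [-3], depth = 1
Step 2 ('neg'): stack = [3], depth = 1
Step 3 ('swap'): needs 2 value(s) but depth is 1 — STACK UNDERFLOW

Answer: step 3: swap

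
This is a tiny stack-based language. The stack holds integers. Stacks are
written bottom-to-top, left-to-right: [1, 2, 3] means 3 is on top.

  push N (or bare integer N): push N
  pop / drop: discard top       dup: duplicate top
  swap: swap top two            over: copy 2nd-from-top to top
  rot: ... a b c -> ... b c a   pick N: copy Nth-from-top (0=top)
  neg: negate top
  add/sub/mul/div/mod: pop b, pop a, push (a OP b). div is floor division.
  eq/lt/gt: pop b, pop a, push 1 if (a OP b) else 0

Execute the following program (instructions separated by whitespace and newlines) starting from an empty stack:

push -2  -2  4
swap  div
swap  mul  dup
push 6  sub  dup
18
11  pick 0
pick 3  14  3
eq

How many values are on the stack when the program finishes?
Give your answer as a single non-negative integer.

Answer: 8

Derivation:
After 'push -2': stack = [-2] (depth 1)
After 'push -2': stack = [-2, -2] (depth 2)
After 'push 4': stack = [-2, -2, 4] (depth 3)
After 'swap': stack = [-2, 4, -2] (depth 3)
After 'div': stack = [-2, -2] (depth 2)
After 'swap': stack = [-2, -2] (depth 2)
After 'mul': stack = [4] (depth 1)
After 'dup': stack = [4, 4] (depth 2)
After 'push 6': stack = [4, 4, 6] (depth 3)
After 'sub': stack = [4, -2] (depth 2)
After 'dup': stack = [4, -2, -2] (depth 3)
After 'push 18': stack = [4, -2, -2, 18] (depth 4)
After 'push 11': stack = [4, -2, -2, 18, 11] (depth 5)
After 'pick 0': stack = [4, -2, -2, 18, 11, 11] (depth 6)
After 'pick 3': stack = [4, -2, -2, 18, 11, 11, -2] (depth 7)
After 'push 14': stack = [4, -2, -2, 18, 11, 11, -2, 14] (depth 8)
After 'push 3': stack = [4, -2, -2, 18, 11, 11, -2, 14, 3] (depth 9)
After 'eq': stack = [4, -2, -2, 18, 11, 11, -2, 0] (depth 8)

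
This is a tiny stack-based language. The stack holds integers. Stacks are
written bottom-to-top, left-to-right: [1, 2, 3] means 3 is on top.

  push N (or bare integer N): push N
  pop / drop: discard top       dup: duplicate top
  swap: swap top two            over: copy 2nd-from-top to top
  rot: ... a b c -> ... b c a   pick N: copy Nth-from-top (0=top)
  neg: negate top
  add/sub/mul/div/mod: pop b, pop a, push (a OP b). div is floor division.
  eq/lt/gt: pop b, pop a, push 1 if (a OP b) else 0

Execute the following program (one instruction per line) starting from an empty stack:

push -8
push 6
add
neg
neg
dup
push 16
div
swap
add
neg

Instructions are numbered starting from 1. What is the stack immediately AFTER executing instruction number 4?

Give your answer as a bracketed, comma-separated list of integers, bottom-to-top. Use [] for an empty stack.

Step 1 ('push -8'): [-8]
Step 2 ('push 6'): [-8, 6]
Step 3 ('add'): [-2]
Step 4 ('neg'): [2]

Answer: [2]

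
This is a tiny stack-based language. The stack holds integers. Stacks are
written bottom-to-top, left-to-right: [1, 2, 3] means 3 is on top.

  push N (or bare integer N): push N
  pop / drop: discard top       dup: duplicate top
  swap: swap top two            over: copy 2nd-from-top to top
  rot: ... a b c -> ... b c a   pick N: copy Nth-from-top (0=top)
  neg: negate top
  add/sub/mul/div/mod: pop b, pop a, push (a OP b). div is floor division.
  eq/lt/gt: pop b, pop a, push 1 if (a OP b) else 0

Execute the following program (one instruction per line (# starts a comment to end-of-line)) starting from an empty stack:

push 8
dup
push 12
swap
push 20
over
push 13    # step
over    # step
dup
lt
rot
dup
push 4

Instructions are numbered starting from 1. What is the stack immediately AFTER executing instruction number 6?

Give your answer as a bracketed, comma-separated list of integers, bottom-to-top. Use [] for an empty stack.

Step 1 ('push 8'): [8]
Step 2 ('dup'): [8, 8]
Step 3 ('push 12'): [8, 8, 12]
Step 4 ('swap'): [8, 12, 8]
Step 5 ('push 20'): [8, 12, 8, 20]
Step 6 ('over'): [8, 12, 8, 20, 8]

Answer: [8, 12, 8, 20, 8]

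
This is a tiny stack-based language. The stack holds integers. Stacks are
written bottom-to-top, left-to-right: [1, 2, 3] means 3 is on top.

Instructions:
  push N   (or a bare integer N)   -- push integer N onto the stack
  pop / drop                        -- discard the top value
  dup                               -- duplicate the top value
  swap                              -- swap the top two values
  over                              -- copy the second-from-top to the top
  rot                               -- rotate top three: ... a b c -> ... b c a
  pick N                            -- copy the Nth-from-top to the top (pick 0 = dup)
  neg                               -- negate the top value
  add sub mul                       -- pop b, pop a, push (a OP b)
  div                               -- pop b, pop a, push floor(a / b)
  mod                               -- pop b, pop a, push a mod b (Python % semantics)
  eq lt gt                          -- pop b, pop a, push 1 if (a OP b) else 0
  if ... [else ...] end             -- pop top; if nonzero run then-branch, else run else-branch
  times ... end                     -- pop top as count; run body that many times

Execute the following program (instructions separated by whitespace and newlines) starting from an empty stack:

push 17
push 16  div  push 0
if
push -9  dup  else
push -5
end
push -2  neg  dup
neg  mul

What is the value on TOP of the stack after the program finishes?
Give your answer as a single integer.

After 'push 17': [17]
After 'push 16': [17, 16]
After 'div': [1]
After 'push 0': [1, 0]
After 'if': [1]
After 'push -5': [1, -5]
After 'push -2': [1, -5, -2]
After 'neg': [1, -5, 2]
After 'dup': [1, -5, 2, 2]
After 'neg': [1, -5, 2, -2]
After 'mul': [1, -5, -4]

Answer: -4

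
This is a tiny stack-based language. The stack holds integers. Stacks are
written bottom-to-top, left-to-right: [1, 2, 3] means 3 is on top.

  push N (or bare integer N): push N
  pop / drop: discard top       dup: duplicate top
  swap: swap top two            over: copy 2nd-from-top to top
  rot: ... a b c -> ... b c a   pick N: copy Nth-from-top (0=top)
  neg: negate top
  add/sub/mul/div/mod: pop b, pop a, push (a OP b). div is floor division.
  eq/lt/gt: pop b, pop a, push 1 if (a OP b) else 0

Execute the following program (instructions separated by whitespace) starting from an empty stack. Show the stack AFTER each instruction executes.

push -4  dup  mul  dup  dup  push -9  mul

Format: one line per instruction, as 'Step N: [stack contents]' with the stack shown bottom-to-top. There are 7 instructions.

Step 1: [-4]
Step 2: [-4, -4]
Step 3: [16]
Step 4: [16, 16]
Step 5: [16, 16, 16]
Step 6: [16, 16, 16, -9]
Step 7: [16, 16, -144]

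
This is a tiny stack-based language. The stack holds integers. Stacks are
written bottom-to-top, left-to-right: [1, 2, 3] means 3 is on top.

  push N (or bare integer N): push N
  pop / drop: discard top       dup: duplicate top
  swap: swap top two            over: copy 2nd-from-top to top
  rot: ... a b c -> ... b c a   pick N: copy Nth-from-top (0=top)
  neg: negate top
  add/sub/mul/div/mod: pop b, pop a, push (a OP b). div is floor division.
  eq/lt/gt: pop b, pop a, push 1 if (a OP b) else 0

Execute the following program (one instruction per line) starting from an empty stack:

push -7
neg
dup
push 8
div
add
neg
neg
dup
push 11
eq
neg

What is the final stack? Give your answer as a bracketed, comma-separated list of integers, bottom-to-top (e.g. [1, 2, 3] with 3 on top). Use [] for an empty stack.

Answer: [7, 0]

Derivation:
After 'push -7': [-7]
After 'neg': [7]
After 'dup': [7, 7]
After 'push 8': [7, 7, 8]
After 'div': [7, 0]
After 'add': [7]
After 'neg': [-7]
After 'neg': [7]
After 'dup': [7, 7]
After 'push 11': [7, 7, 11]
After 'eq': [7, 0]
After 'neg': [7, 0]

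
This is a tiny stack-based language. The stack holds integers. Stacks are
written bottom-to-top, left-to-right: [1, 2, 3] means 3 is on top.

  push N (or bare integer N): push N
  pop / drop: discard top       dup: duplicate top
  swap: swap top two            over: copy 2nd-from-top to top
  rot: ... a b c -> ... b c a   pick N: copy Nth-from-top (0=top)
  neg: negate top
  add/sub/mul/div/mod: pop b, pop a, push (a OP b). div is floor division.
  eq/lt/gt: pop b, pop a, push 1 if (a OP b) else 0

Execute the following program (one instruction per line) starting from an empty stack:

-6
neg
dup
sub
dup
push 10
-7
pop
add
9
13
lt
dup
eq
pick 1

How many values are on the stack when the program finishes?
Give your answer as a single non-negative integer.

Answer: 4

Derivation:
After 'push -6': stack = [-6] (depth 1)
After 'neg': stack = [6] (depth 1)
After 'dup': stack = [6, 6] (depth 2)
After 'sub': stack = [0] (depth 1)
After 'dup': stack = [0, 0] (depth 2)
After 'push 10': stack = [0, 0, 10] (depth 3)
After 'push -7': stack = [0, 0, 10, -7] (depth 4)
After 'pop': stack = [0, 0, 10] (depth 3)
After 'add': stack = [0, 10] (depth 2)
After 'push 9': stack = [0, 10, 9] (depth 3)
After 'push 13': stack = [0, 10, 9, 13] (depth 4)
After 'lt': stack = [0, 10, 1] (depth 3)
After 'dup': stack = [0, 10, 1, 1] (depth 4)
After 'eq': stack = [0, 10, 1] (depth 3)
After 'pick 1': stack = [0, 10, 1, 10] (depth 4)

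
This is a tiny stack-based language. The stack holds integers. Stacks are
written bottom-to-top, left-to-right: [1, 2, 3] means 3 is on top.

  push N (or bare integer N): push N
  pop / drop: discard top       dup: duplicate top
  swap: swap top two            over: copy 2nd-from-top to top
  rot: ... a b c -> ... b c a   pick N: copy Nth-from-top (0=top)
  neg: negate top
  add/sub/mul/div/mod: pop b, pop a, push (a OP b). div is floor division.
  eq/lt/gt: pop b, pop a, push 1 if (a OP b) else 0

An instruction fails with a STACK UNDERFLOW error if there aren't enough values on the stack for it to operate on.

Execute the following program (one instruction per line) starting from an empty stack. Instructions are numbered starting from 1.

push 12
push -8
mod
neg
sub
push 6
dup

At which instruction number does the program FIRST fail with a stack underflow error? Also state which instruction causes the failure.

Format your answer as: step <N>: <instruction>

Answer: step 5: sub

Derivation:
Step 1 ('push 12'): stack = [12], depth = 1
Step 2 ('push -8'): stack = [12, -8], depth = 2
Step 3 ('mod'): stack = [-4], depth = 1
Step 4 ('neg'): stack = [4], depth = 1
Step 5 ('sub'): needs 2 value(s) but depth is 1 — STACK UNDERFLOW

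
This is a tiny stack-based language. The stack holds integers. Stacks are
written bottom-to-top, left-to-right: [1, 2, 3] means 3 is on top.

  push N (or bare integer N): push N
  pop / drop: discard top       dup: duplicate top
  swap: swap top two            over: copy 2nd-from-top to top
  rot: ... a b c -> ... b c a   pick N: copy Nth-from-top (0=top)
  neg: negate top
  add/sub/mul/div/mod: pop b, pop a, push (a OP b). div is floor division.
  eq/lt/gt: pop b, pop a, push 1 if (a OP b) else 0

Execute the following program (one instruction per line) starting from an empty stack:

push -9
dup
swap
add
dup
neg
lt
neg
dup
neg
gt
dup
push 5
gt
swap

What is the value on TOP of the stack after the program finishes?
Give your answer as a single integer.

After 'push -9': [-9]
After 'dup': [-9, -9]
After 'swap': [-9, -9]
After 'add': [-18]
After 'dup': [-18, -18]
After 'neg': [-18, 18]
After 'lt': [1]
After 'neg': [-1]
After 'dup': [-1, -1]
After 'neg': [-1, 1]
After 'gt': [0]
After 'dup': [0, 0]
After 'push 5': [0, 0, 5]
After 'gt': [0, 0]
After 'swap': [0, 0]

Answer: 0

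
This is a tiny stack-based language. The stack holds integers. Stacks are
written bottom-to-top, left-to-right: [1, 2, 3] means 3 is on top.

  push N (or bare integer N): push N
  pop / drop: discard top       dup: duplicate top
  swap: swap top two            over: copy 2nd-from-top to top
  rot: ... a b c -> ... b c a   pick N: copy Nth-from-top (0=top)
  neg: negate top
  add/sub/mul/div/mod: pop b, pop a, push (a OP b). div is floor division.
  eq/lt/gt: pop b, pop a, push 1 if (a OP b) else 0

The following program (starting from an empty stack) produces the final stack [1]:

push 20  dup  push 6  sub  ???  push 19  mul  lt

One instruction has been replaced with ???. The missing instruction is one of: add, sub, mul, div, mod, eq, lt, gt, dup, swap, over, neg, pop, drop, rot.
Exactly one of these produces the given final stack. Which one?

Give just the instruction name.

Stack before ???: [20, 14]
Stack after ???:  [14, 20]
The instruction that transforms [20, 14] -> [14, 20] is: swap

Answer: swap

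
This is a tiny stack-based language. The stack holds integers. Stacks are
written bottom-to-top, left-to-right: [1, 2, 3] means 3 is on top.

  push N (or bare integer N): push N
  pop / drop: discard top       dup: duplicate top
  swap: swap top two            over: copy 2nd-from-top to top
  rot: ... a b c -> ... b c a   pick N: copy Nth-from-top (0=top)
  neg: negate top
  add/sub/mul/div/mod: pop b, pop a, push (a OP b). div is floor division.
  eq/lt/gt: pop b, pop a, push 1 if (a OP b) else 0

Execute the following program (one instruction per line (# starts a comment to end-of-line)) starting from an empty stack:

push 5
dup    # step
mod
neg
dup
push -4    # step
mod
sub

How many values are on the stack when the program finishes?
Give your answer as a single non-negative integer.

After 'push 5': stack = [5] (depth 1)
After 'dup': stack = [5, 5] (depth 2)
After 'mod': stack = [0] (depth 1)
After 'neg': stack = [0] (depth 1)
After 'dup': stack = [0, 0] (depth 2)
After 'push -4': stack = [0, 0, -4] (depth 3)
After 'mod': stack = [0, 0] (depth 2)
After 'sub': stack = [0] (depth 1)

Answer: 1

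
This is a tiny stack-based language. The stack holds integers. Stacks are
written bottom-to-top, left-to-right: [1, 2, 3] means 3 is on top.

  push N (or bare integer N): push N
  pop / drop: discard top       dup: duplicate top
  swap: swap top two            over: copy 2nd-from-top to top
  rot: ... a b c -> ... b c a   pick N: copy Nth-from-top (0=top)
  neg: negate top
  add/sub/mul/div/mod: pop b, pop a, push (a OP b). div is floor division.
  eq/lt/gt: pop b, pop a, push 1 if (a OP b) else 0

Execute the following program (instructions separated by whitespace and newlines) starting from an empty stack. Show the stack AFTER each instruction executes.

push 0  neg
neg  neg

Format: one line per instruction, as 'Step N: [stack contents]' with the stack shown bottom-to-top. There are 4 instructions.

Step 1: [0]
Step 2: [0]
Step 3: [0]
Step 4: [0]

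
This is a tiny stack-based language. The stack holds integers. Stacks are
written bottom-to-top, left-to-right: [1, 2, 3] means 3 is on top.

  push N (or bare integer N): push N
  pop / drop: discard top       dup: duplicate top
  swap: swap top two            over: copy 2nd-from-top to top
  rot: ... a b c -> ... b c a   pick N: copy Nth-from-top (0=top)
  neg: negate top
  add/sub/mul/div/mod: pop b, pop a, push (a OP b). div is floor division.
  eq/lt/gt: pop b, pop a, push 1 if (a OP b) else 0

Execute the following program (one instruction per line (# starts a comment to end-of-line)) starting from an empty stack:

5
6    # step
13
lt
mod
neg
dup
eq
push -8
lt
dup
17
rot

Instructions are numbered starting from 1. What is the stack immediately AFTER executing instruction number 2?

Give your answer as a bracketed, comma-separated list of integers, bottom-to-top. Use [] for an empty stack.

Answer: [5, 6]

Derivation:
Step 1 ('5'): [5]
Step 2 ('6'): [5, 6]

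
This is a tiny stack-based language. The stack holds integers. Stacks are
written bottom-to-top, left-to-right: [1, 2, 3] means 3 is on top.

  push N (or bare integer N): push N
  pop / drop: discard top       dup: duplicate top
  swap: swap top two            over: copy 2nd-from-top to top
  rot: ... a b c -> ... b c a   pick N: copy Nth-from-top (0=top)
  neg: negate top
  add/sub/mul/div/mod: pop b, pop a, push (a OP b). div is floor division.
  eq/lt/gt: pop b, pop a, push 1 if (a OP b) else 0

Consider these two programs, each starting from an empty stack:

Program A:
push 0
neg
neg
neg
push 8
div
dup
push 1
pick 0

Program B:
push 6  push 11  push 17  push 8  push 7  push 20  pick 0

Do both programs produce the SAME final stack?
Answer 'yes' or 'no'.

Program A trace:
  After 'push 0': [0]
  After 'neg': [0]
  After 'neg': [0]
  After 'neg': [0]
  After 'push 8': [0, 8]
  After 'div': [0]
  After 'dup': [0, 0]
  After 'push 1': [0, 0, 1]
  After 'pick 0': [0, 0, 1, 1]
Program A final stack: [0, 0, 1, 1]

Program B trace:
  After 'push 6': [6]
  After 'push 11': [6, 11]
  After 'push 17': [6, 11, 17]
  After 'push 8': [6, 11, 17, 8]
  After 'push 7': [6, 11, 17, 8, 7]
  After 'push 20': [6, 11, 17, 8, 7, 20]
  After 'pick 0': [6, 11, 17, 8, 7, 20, 20]
Program B final stack: [6, 11, 17, 8, 7, 20, 20]
Same: no

Answer: no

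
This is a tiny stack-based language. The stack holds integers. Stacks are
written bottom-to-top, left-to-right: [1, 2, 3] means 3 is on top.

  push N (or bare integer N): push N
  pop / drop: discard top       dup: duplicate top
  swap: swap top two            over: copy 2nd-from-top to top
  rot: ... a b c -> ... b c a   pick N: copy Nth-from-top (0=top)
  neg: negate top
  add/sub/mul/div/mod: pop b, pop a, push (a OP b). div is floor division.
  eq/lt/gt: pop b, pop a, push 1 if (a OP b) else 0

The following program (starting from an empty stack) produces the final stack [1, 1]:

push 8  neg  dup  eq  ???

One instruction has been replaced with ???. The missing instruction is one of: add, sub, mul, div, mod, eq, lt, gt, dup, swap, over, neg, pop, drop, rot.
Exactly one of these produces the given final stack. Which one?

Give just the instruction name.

Stack before ???: [1]
Stack after ???:  [1, 1]
The instruction that transforms [1] -> [1, 1] is: dup

Answer: dup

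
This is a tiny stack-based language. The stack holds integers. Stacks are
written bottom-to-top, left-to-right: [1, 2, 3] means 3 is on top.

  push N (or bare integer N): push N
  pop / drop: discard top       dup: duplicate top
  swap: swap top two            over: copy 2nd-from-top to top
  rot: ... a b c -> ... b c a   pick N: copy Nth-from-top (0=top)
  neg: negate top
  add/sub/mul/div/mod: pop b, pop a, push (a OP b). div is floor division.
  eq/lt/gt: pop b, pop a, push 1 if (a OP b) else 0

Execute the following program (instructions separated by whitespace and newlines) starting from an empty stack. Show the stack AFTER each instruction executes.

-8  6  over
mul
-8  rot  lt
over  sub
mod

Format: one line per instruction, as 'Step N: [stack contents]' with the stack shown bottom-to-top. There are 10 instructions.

Step 1: [-8]
Step 2: [-8, 6]
Step 3: [-8, 6, -8]
Step 4: [-8, -48]
Step 5: [-8, -48, -8]
Step 6: [-48, -8, -8]
Step 7: [-48, 0]
Step 8: [-48, 0, -48]
Step 9: [-48, 48]
Step 10: [0]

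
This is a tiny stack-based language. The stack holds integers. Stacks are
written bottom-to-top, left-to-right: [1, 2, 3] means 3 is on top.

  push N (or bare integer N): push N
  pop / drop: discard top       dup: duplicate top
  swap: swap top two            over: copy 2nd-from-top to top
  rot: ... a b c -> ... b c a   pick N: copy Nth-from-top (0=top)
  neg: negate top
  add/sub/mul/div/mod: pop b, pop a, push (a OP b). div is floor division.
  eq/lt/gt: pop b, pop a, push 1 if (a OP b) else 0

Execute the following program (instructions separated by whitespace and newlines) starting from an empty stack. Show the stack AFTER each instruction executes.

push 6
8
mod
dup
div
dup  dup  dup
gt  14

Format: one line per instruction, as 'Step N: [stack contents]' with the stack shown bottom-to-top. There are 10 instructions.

Step 1: [6]
Step 2: [6, 8]
Step 3: [6]
Step 4: [6, 6]
Step 5: [1]
Step 6: [1, 1]
Step 7: [1, 1, 1]
Step 8: [1, 1, 1, 1]
Step 9: [1, 1, 0]
Step 10: [1, 1, 0, 14]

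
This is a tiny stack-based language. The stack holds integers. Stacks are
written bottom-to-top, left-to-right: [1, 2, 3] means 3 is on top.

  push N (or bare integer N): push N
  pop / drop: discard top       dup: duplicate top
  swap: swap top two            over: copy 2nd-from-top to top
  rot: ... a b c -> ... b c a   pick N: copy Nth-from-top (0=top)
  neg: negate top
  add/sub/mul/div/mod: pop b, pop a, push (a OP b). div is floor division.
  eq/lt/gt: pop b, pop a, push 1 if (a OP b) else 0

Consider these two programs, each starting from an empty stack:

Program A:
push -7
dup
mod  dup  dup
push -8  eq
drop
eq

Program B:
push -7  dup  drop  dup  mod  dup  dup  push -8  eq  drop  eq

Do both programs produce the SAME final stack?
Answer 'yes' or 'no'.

Program A trace:
  After 'push -7': [-7]
  After 'dup': [-7, -7]
  After 'mod': [0]
  After 'dup': [0, 0]
  After 'dup': [0, 0, 0]
  After 'push -8': [0, 0, 0, -8]
  After 'eq': [0, 0, 0]
  After 'drop': [0, 0]
  After 'eq': [1]
Program A final stack: [1]

Program B trace:
  After 'push -7': [-7]
  After 'dup': [-7, -7]
  After 'drop': [-7]
  After 'dup': [-7, -7]
  After 'mod': [0]
  After 'dup': [0, 0]
  After 'dup': [0, 0, 0]
  After 'push -8': [0, 0, 0, -8]
  After 'eq': [0, 0, 0]
  After 'drop': [0, 0]
  After 'eq': [1]
Program B final stack: [1]
Same: yes

Answer: yes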